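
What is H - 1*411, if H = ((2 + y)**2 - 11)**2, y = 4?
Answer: 214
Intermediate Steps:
H = 625 (H = ((2 + 4)**2 - 11)**2 = (6**2 - 11)**2 = (36 - 11)**2 = 25**2 = 625)
H - 1*411 = 625 - 1*411 = 625 - 411 = 214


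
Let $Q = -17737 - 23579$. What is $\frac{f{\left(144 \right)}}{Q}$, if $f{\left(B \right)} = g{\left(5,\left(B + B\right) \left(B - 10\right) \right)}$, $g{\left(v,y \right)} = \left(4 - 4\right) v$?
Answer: $0$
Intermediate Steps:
$g{\left(v,y \right)} = 0$ ($g{\left(v,y \right)} = 0 v = 0$)
$Q = -41316$
$f{\left(B \right)} = 0$
$\frac{f{\left(144 \right)}}{Q} = \frac{0}{-41316} = 0 \left(- \frac{1}{41316}\right) = 0$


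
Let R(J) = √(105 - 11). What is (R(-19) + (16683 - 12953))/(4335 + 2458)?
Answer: 3730/6793 + √94/6793 ≈ 0.55052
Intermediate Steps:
R(J) = √94
(R(-19) + (16683 - 12953))/(4335 + 2458) = (√94 + (16683 - 12953))/(4335 + 2458) = (√94 + 3730)/6793 = (3730 + √94)*(1/6793) = 3730/6793 + √94/6793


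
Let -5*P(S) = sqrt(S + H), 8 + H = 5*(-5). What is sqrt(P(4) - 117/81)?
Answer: sqrt(-325 - 45*I*sqrt(29))/15 ≈ 0.42269 - 1.274*I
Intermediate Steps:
H = -33 (H = -8 + 5*(-5) = -8 - 25 = -33)
P(S) = -sqrt(-33 + S)/5 (P(S) = -sqrt(S - 33)/5 = -sqrt(-33 + S)/5)
sqrt(P(4) - 117/81) = sqrt(-sqrt(-33 + 4)/5 - 117/81) = sqrt(-I*sqrt(29)/5 - 117*1/81) = sqrt(-I*sqrt(29)/5 - 13/9) = sqrt(-13/9 - I*sqrt(29)/5)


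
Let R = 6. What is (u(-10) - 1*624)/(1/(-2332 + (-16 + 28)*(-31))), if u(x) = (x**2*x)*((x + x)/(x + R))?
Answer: 15207296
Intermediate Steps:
u(x) = 2*x**4/(6 + x) (u(x) = (x**2*x)*((x + x)/(x + 6)) = x**3*((2*x)/(6 + x)) = x**3*(2*x/(6 + x)) = 2*x**4/(6 + x))
(u(-10) - 1*624)/(1/(-2332 + (-16 + 28)*(-31))) = (2*(-10)**4/(6 - 10) - 1*624)/(1/(-2332 + (-16 + 28)*(-31))) = (2*10000/(-4) - 624)/(1/(-2332 + 12*(-31))) = (2*10000*(-1/4) - 624)/(1/(-2332 - 372)) = (-5000 - 624)/(1/(-2704)) = -5624/(-1/2704) = -5624*(-2704) = 15207296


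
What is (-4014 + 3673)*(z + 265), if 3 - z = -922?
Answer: -405790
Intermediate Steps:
z = 925 (z = 3 - 1*(-922) = 3 + 922 = 925)
(-4014 + 3673)*(z + 265) = (-4014 + 3673)*(925 + 265) = -341*1190 = -405790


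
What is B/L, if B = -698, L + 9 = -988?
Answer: 698/997 ≈ 0.70010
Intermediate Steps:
L = -997 (L = -9 - 988 = -997)
B/L = -698/(-997) = -698*(-1/997) = 698/997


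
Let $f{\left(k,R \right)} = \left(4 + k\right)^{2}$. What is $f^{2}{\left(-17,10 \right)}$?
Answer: $28561$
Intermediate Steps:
$f^{2}{\left(-17,10 \right)} = \left(\left(4 - 17\right)^{2}\right)^{2} = \left(\left(-13\right)^{2}\right)^{2} = 169^{2} = 28561$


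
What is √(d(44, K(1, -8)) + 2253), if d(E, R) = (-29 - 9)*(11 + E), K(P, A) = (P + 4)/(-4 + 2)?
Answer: √163 ≈ 12.767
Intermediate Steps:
K(P, A) = -2 - P/2 (K(P, A) = (4 + P)/(-2) = (4 + P)*(-½) = -2 - P/2)
d(E, R) = -418 - 38*E (d(E, R) = -38*(11 + E) = -418 - 38*E)
√(d(44, K(1, -8)) + 2253) = √((-418 - 38*44) + 2253) = √((-418 - 1672) + 2253) = √(-2090 + 2253) = √163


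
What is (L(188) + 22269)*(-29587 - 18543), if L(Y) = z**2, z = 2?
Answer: -1071999490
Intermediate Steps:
L(Y) = 4 (L(Y) = 2**2 = 4)
(L(188) + 22269)*(-29587 - 18543) = (4 + 22269)*(-29587 - 18543) = 22273*(-48130) = -1071999490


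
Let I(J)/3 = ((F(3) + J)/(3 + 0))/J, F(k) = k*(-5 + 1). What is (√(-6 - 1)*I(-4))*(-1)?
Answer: -4*I*√7 ≈ -10.583*I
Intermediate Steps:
F(k) = -4*k (F(k) = k*(-4) = -4*k)
I(J) = 3*(-4 + J/3)/J (I(J) = 3*(((-4*3 + J)/(3 + 0))/J) = 3*(((-12 + J)/3)/J) = 3*(((-12 + J)*(⅓))/J) = 3*((-4 + J/3)/J) = 3*(-4 + J/3)/J)
(√(-6 - 1)*I(-4))*(-1) = (√(-6 - 1)*((-12 - 4)/(-4)))*(-1) = (√(-7)*(-¼*(-16)))*(-1) = ((I*√7)*4)*(-1) = (4*I*√7)*(-1) = -4*I*√7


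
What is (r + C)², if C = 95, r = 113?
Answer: 43264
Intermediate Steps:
(r + C)² = (113 + 95)² = 208² = 43264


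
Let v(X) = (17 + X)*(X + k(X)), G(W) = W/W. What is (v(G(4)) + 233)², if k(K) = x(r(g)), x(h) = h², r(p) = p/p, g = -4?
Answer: 72361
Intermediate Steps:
r(p) = 1
G(W) = 1
k(K) = 1 (k(K) = 1² = 1)
v(X) = (1 + X)*(17 + X) (v(X) = (17 + X)*(X + 1) = (17 + X)*(1 + X) = (1 + X)*(17 + X))
(v(G(4)) + 233)² = ((17 + 1² + 18*1) + 233)² = ((17 + 1 + 18) + 233)² = (36 + 233)² = 269² = 72361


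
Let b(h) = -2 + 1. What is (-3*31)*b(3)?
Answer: 93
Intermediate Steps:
b(h) = -1
(-3*31)*b(3) = -3*31*(-1) = -93*(-1) = 93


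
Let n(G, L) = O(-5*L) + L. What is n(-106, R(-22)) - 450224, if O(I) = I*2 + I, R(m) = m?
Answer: -449916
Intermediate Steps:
O(I) = 3*I (O(I) = 2*I + I = 3*I)
n(G, L) = -14*L (n(G, L) = 3*(-5*L) + L = -15*L + L = -14*L)
n(-106, R(-22)) - 450224 = -14*(-22) - 450224 = 308 - 450224 = -449916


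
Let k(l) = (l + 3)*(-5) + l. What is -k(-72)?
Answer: -273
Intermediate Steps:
k(l) = -15 - 4*l (k(l) = (3 + l)*(-5) + l = (-15 - 5*l) + l = -15 - 4*l)
-k(-72) = -(-15 - 4*(-72)) = -(-15 + 288) = -1*273 = -273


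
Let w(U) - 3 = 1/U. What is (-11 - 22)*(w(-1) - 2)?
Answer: 0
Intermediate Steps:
w(U) = 3 + 1/U
(-11 - 22)*(w(-1) - 2) = (-11 - 22)*((3 + 1/(-1)) - 2) = -33*((3 - 1) - 2) = -33*(2 - 2) = -33*0 = 0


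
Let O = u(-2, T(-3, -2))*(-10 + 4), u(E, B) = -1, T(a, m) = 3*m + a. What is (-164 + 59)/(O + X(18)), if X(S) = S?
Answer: -35/8 ≈ -4.3750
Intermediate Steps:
T(a, m) = a + 3*m
O = 6 (O = -(-10 + 4) = -1*(-6) = 6)
(-164 + 59)/(O + X(18)) = (-164 + 59)/(6 + 18) = -105/24 = -105*1/24 = -35/8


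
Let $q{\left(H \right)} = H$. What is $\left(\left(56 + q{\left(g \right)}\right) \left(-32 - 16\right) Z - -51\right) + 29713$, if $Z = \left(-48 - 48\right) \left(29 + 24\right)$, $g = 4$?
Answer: $14683204$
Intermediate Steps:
$Z = -5088$ ($Z = \left(-96\right) 53 = -5088$)
$\left(\left(56 + q{\left(g \right)}\right) \left(-32 - 16\right) Z - -51\right) + 29713 = \left(\left(56 + 4\right) \left(-32 - 16\right) \left(-5088\right) - -51\right) + 29713 = \left(60 \left(-48\right) \left(-5088\right) + 51\right) + 29713 = \left(\left(-2880\right) \left(-5088\right) + 51\right) + 29713 = \left(14653440 + 51\right) + 29713 = 14653491 + 29713 = 14683204$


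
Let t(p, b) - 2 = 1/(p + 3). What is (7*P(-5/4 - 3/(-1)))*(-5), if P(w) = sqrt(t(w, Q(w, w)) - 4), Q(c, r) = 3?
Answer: -35*I*sqrt(646)/19 ≈ -46.82*I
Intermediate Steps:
t(p, b) = 2 + 1/(3 + p) (t(p, b) = 2 + 1/(p + 3) = 2 + 1/(3 + p))
P(w) = sqrt(-4 + (7 + 2*w)/(3 + w)) (P(w) = sqrt((7 + 2*w)/(3 + w) - 4) = sqrt(-4 + (7 + 2*w)/(3 + w)))
(7*P(-5/4 - 3/(-1)))*(-5) = (7*sqrt((-5 - 2*(-5/4 - 3/(-1)))/(3 + (-5/4 - 3/(-1)))))*(-5) = (7*sqrt((-5 - 2*(-5*1/4 - 3*(-1)))/(3 + (-5*1/4 - 3*(-1)))))*(-5) = (7*sqrt((-5 - 2*(-5/4 + 3))/(3 + (-5/4 + 3))))*(-5) = (7*sqrt((-5 - 2*7/4)/(3 + 7/4)))*(-5) = (7*sqrt((-5 - 7/2)/(19/4)))*(-5) = (7*sqrt((4/19)*(-17/2)))*(-5) = (7*sqrt(-34/19))*(-5) = (7*(I*sqrt(646)/19))*(-5) = (7*I*sqrt(646)/19)*(-5) = -35*I*sqrt(646)/19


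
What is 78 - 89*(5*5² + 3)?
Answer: -11314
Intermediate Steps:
78 - 89*(5*5² + 3) = 78 - 89*(5*25 + 3) = 78 - 89*(125 + 3) = 78 - 89*128 = 78 - 11392 = -11314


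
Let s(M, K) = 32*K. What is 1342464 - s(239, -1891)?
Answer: 1402976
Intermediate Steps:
1342464 - s(239, -1891) = 1342464 - 32*(-1891) = 1342464 - 1*(-60512) = 1342464 + 60512 = 1402976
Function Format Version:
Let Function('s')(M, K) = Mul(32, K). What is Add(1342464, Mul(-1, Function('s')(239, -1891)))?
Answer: 1402976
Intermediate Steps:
Add(1342464, Mul(-1, Function('s')(239, -1891))) = Add(1342464, Mul(-1, Mul(32, -1891))) = Add(1342464, Mul(-1, -60512)) = Add(1342464, 60512) = 1402976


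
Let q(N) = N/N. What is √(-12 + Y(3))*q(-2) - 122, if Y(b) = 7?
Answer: -122 + I*√5 ≈ -122.0 + 2.2361*I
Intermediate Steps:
q(N) = 1
√(-12 + Y(3))*q(-2) - 122 = √(-12 + 7)*1 - 122 = √(-5)*1 - 122 = (I*√5)*1 - 122 = I*√5 - 122 = -122 + I*√5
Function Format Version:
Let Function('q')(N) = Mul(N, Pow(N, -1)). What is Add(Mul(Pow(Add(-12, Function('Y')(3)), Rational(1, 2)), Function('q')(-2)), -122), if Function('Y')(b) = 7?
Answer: Add(-122, Mul(I, Pow(5, Rational(1, 2)))) ≈ Add(-122.00, Mul(2.2361, I))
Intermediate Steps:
Function('q')(N) = 1
Add(Mul(Pow(Add(-12, Function('Y')(3)), Rational(1, 2)), Function('q')(-2)), -122) = Add(Mul(Pow(Add(-12, 7), Rational(1, 2)), 1), -122) = Add(Mul(Pow(-5, Rational(1, 2)), 1), -122) = Add(Mul(Mul(I, Pow(5, Rational(1, 2))), 1), -122) = Add(Mul(I, Pow(5, Rational(1, 2))), -122) = Add(-122, Mul(I, Pow(5, Rational(1, 2))))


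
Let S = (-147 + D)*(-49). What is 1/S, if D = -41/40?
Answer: 40/290129 ≈ 0.00013787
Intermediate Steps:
D = -41/40 (D = -41*1/40 = -41/40 ≈ -1.0250)
S = 290129/40 (S = (-147 - 41/40)*(-49) = -5921/40*(-49) = 290129/40 ≈ 7253.2)
1/S = 1/(290129/40) = 40/290129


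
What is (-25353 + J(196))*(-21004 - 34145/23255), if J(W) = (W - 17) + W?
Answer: 2440261503474/4651 ≈ 5.2467e+8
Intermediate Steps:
J(W) = -17 + 2*W (J(W) = (-17 + W) + W = -17 + 2*W)
(-25353 + J(196))*(-21004 - 34145/23255) = (-25353 + (-17 + 2*196))*(-21004 - 34145/23255) = (-25353 + (-17 + 392))*(-21004 - 34145*1/23255) = (-25353 + 375)*(-21004 - 6829/4651) = -24978*(-97696433/4651) = 2440261503474/4651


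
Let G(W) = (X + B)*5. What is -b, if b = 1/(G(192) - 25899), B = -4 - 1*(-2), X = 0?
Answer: 1/25909 ≈ 3.8597e-5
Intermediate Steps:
B = -2 (B = -4 + 2 = -2)
G(W) = -10 (G(W) = (0 - 2)*5 = -2*5 = -10)
b = -1/25909 (b = 1/(-10 - 25899) = 1/(-25909) = -1/25909 ≈ -3.8597e-5)
-b = -1*(-1/25909) = 1/25909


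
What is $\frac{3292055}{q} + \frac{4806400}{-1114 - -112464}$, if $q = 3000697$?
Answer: $\frac{295782407701}{6682552219} \approx 44.262$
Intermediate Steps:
$\frac{3292055}{q} + \frac{4806400}{-1114 - -112464} = \frac{3292055}{3000697} + \frac{4806400}{-1114 - -112464} = 3292055 \cdot \frac{1}{3000697} + \frac{4806400}{-1114 + 112464} = \frac{3292055}{3000697} + \frac{4806400}{111350} = \frac{3292055}{3000697} + 4806400 \cdot \frac{1}{111350} = \frac{3292055}{3000697} + \frac{96128}{2227} = \frac{295782407701}{6682552219}$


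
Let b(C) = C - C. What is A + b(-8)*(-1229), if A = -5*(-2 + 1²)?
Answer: 5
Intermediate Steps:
b(C) = 0
A = 5 (A = -5*(-2 + 1) = -5*(-1) = 5)
A + b(-8)*(-1229) = 5 + 0*(-1229) = 5 + 0 = 5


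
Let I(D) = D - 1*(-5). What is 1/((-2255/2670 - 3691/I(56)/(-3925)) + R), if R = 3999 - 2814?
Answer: 127852950/151399736069 ≈ 0.00084447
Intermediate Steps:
I(D) = 5 + D (I(D) = D + 5 = 5 + D)
R = 1185
1/((-2255/2670 - 3691/I(56)/(-3925)) + R) = 1/((-2255/2670 - 3691/(5 + 56)/(-3925)) + 1185) = 1/((-2255*1/2670 - 3691/61*(-1/3925)) + 1185) = 1/((-451/534 - 3691*1/61*(-1/3925)) + 1185) = 1/((-451/534 - 3691/61*(-1/3925)) + 1185) = 1/((-451/534 + 3691/239425) + 1185) = 1/(-106009681/127852950 + 1185) = 1/(151399736069/127852950) = 127852950/151399736069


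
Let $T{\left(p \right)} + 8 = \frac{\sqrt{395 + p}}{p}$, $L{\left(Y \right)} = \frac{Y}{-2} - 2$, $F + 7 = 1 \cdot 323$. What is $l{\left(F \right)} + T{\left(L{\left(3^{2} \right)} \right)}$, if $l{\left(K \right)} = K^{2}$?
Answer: $99848 - \frac{\sqrt{1554}}{13} \approx 99845.0$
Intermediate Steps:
$F = 316$ ($F = -7 + 1 \cdot 323 = -7 + 323 = 316$)
$L{\left(Y \right)} = -2 - \frac{Y}{2}$ ($L{\left(Y \right)} = Y \left(- \frac{1}{2}\right) - 2 = - \frac{Y}{2} - 2 = -2 - \frac{Y}{2}$)
$T{\left(p \right)} = -8 + \frac{\sqrt{395 + p}}{p}$
$l{\left(F \right)} + T{\left(L{\left(3^{2} \right)} \right)} = 316^{2} - \left(8 - \frac{\sqrt{395 - \left(2 + \frac{3^{2}}{2}\right)}}{-2 - \frac{3^{2}}{2}}\right) = 99856 - \left(8 - \frac{\sqrt{395 - \frac{13}{2}}}{-2 - \frac{9}{2}}\right) = 99856 - \left(8 - \frac{\sqrt{395 - \frac{13}{2}}}{- \frac{13}{2}}\right) = 99856 - \left(8 + \frac{2 \sqrt{\frac{777}{2}}}{13}\right) = 99856 - \left(8 + \frac{2 \frac{\sqrt{1554}}{2}}{13}\right) = 99856 - \left(8 + \frac{\sqrt{1554}}{13}\right) = 99848 - \frac{\sqrt{1554}}{13}$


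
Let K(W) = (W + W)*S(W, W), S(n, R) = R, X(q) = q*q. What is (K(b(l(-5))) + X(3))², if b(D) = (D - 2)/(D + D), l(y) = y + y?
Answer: 59049/625 ≈ 94.478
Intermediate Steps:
l(y) = 2*y
X(q) = q²
b(D) = (-2 + D)/(2*D) (b(D) = (-2 + D)/((2*D)) = (-2 + D)*(1/(2*D)) = (-2 + D)/(2*D))
K(W) = 2*W² (K(W) = (W + W)*W = (2*W)*W = 2*W²)
(K(b(l(-5))) + X(3))² = (2*((-2 + 2*(-5))/(2*((2*(-5)))))² + 3²)² = (2*((½)*(-2 - 10)/(-10))² + 9)² = (2*((½)*(-⅒)*(-12))² + 9)² = (2*(⅗)² + 9)² = (2*(9/25) + 9)² = (18/25 + 9)² = (243/25)² = 59049/625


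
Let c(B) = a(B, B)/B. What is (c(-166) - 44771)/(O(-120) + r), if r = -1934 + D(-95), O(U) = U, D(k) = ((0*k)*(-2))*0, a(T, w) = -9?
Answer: 7431977/340964 ≈ 21.797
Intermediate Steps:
D(k) = 0 (D(k) = (0*(-2))*0 = 0*0 = 0)
c(B) = -9/B
r = -1934 (r = -1934 + 0 = -1934)
(c(-166) - 44771)/(O(-120) + r) = (-9/(-166) - 44771)/(-120 - 1934) = (-9*(-1/166) - 44771)/(-2054) = (9/166 - 44771)*(-1/2054) = -7431977/166*(-1/2054) = 7431977/340964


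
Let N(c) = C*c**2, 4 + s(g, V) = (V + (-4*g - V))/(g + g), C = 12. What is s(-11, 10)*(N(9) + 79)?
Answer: -6306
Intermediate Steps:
s(g, V) = -6 (s(g, V) = -4 + (V + (-4*g - V))/(g + g) = -4 + (V + (-V - 4*g))/((2*g)) = -4 + (-4*g)*(1/(2*g)) = -4 - 2 = -6)
N(c) = 12*c**2
s(-11, 10)*(N(9) + 79) = -6*(12*9**2 + 79) = -6*(12*81 + 79) = -6*(972 + 79) = -6*1051 = -6306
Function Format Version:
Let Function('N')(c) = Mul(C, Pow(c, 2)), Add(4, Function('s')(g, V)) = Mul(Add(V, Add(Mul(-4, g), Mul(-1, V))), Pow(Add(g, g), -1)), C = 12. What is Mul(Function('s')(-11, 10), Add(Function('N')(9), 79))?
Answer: -6306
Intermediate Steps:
Function('s')(g, V) = -6 (Function('s')(g, V) = Add(-4, Mul(Add(V, Add(Mul(-4, g), Mul(-1, V))), Pow(Add(g, g), -1))) = Add(-4, Mul(Add(V, Add(Mul(-1, V), Mul(-4, g))), Pow(Mul(2, g), -1))) = Add(-4, Mul(Mul(-4, g), Mul(Rational(1, 2), Pow(g, -1)))) = Add(-4, -2) = -6)
Function('N')(c) = Mul(12, Pow(c, 2))
Mul(Function('s')(-11, 10), Add(Function('N')(9), 79)) = Mul(-6, Add(Mul(12, Pow(9, 2)), 79)) = Mul(-6, Add(Mul(12, 81), 79)) = Mul(-6, Add(972, 79)) = Mul(-6, 1051) = -6306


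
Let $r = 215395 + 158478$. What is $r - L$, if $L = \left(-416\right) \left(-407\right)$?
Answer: $204561$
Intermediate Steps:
$r = 373873$
$L = 169312$
$r - L = 373873 - 169312 = 204561$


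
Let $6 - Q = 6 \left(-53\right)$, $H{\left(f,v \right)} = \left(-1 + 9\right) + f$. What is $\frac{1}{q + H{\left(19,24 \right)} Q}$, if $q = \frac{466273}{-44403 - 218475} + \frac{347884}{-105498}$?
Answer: $\frac{4622183874}{40411424209901} \approx 0.00011438$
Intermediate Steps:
$H{\left(f,v \right)} = 8 + f$
$Q = 324$ ($Q = 6 - 6 \left(-53\right) = 6 - -318 = 6 + 318 = 324$)
$q = - \frac{23440319851}{4622183874}$ ($q = \frac{466273}{-44403 - 218475} + 347884 \left(- \frac{1}{105498}\right) = \frac{466273}{-262878} - \frac{173942}{52749} = 466273 \left(- \frac{1}{262878}\right) - \frac{173942}{52749} = - \frac{466273}{262878} - \frac{173942}{52749} = - \frac{23440319851}{4622183874} \approx -5.0713$)
$\frac{1}{q + H{\left(19,24 \right)} Q} = \frac{1}{- \frac{23440319851}{4622183874} + \left(8 + 19\right) 324} = \frac{1}{- \frac{23440319851}{4622183874} + 27 \cdot 324} = \frac{1}{- \frac{23440319851}{4622183874} + 8748} = \frac{1}{\frac{40411424209901}{4622183874}} = \frac{4622183874}{40411424209901}$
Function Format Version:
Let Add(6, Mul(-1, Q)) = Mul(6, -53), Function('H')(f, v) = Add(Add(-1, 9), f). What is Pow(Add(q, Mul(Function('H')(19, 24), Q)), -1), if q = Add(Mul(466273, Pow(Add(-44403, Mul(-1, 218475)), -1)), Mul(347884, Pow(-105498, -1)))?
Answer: Rational(4622183874, 40411424209901) ≈ 0.00011438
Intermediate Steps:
Function('H')(f, v) = Add(8, f)
Q = 324 (Q = Add(6, Mul(-1, Mul(6, -53))) = Add(6, Mul(-1, -318)) = Add(6, 318) = 324)
q = Rational(-23440319851, 4622183874) (q = Add(Mul(466273, Pow(Add(-44403, -218475), -1)), Mul(347884, Rational(-1, 105498))) = Add(Mul(466273, Pow(-262878, -1)), Rational(-173942, 52749)) = Add(Mul(466273, Rational(-1, 262878)), Rational(-173942, 52749)) = Add(Rational(-466273, 262878), Rational(-173942, 52749)) = Rational(-23440319851, 4622183874) ≈ -5.0713)
Pow(Add(q, Mul(Function('H')(19, 24), Q)), -1) = Pow(Add(Rational(-23440319851, 4622183874), Mul(Add(8, 19), 324)), -1) = Pow(Add(Rational(-23440319851, 4622183874), Mul(27, 324)), -1) = Pow(Add(Rational(-23440319851, 4622183874), 8748), -1) = Pow(Rational(40411424209901, 4622183874), -1) = Rational(4622183874, 40411424209901)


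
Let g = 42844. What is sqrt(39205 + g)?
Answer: sqrt(82049) ≈ 286.44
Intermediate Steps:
sqrt(39205 + g) = sqrt(39205 + 42844) = sqrt(82049)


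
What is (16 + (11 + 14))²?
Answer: 1681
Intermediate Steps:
(16 + (11 + 14))² = (16 + 25)² = 41² = 1681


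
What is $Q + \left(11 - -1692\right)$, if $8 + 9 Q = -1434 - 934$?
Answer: $1439$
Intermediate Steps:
$Q = -264$ ($Q = - \frac{8}{9} + \frac{-1434 - 934}{9} = - \frac{8}{9} + \frac{1}{9} \left(-2368\right) = - \frac{8}{9} - \frac{2368}{9} = -264$)
$Q + \left(11 - -1692\right) = -264 + \left(11 - -1692\right) = -264 + \left(11 + 1692\right) = -264 + 1703 = 1439$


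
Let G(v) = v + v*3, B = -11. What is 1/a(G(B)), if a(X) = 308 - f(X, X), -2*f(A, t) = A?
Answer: 1/286 ≈ 0.0034965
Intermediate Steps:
f(A, t) = -A/2
G(v) = 4*v (G(v) = v + 3*v = 4*v)
a(X) = 308 + X/2 (a(X) = 308 - (-1)*X/2 = 308 + X/2)
1/a(G(B)) = 1/(308 + (4*(-11))/2) = 1/(308 + (1/2)*(-44)) = 1/(308 - 22) = 1/286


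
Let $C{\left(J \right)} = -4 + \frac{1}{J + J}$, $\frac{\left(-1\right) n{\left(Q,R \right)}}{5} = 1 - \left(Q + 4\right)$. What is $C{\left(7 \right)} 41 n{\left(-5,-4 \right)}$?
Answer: $\frac{11275}{7} \approx 1610.7$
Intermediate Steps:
$n{\left(Q,R \right)} = 15 + 5 Q$ ($n{\left(Q,R \right)} = - 5 \left(1 - \left(Q + 4\right)\right) = - 5 \left(1 - \left(4 + Q\right)\right) = - 5 \left(-3 - Q\right) = 15 + 5 Q$)
$C{\left(J \right)} = -4 + \frac{1}{2 J}$
$C{\left(7 \right)} 41 n{\left(-5,-4 \right)} = \left(-4 + \frac{1}{2 \cdot 7}\right) 41 \left(15 + 5 \left(-5\right)\right) = \left(-4 + \frac{1}{2} \cdot \frac{1}{7}\right) 41 \left(15 - 25\right) = \left(-4 + \frac{1}{14}\right) 41 \left(-10\right) = \left(- \frac{55}{14}\right) 41 \left(-10\right) = \left(- \frac{2255}{14}\right) \left(-10\right) = \frac{11275}{7}$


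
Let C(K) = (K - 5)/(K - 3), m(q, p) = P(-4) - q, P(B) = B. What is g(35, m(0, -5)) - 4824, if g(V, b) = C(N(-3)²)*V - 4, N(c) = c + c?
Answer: -158239/33 ≈ -4795.1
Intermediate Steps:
N(c) = 2*c
m(q, p) = -4 - q
C(K) = (-5 + K)/(-3 + K)
g(V, b) = -4 + 31*V/33 (g(V, b) = ((-5 + (2*(-3))²)/(-3 + (2*(-3))²))*V - 4 = ((-5 + (-6)²)/(-3 + (-6)²))*V - 4 = ((-5 + 36)/(-3 + 36))*V - 4 = (31/33)*V - 4 = ((1/33)*31)*V - 4 = 31*V/33 - 4 = -4 + 31*V/33)
g(35, m(0, -5)) - 4824 = (-4 + (31/33)*35) - 4824 = (-4 + 1085/33) - 4824 = 953/33 - 4824 = -158239/33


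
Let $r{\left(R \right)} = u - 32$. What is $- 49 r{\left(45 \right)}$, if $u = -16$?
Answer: $2352$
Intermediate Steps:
$r{\left(R \right)} = -48$ ($r{\left(R \right)} = -16 - 32 = -48$)
$- 49 r{\left(45 \right)} = \left(-49\right) \left(-48\right) = 2352$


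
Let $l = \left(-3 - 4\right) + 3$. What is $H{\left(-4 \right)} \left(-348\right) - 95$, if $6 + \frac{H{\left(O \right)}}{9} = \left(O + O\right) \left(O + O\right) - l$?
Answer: $-194279$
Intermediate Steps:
$l = -4$ ($l = -7 + 3 = -4$)
$H{\left(O \right)} = -18 + 36 O^{2}$ ($H{\left(O \right)} = -54 + 9 \left(\left(O + O\right) \left(O + O\right) - -4\right) = -54 + 9 \left(2 O 2 O + 4\right) = -54 + 9 \left(4 O^{2} + 4\right) = -54 + 9 \left(4 + 4 O^{2}\right) = -54 + \left(36 + 36 O^{2}\right) = -18 + 36 O^{2}$)
$H{\left(-4 \right)} \left(-348\right) - 95 = \left(-18 + 36 \left(-4\right)^{2}\right) \left(-348\right) - 95 = \left(-18 + 36 \cdot 16\right) \left(-348\right) - 95 = \left(-18 + 576\right) \left(-348\right) - 95 = 558 \left(-348\right) - 95 = -194184 - 95 = -194279$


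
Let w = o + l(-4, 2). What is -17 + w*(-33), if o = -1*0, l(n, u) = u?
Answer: -83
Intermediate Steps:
o = 0
w = 2 (w = 0 + 2 = 2)
-17 + w*(-33) = -17 + 2*(-33) = -17 - 66 = -83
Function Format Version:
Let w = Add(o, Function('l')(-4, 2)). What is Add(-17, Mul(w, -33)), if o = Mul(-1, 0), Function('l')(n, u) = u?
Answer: -83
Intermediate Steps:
o = 0
w = 2 (w = Add(0, 2) = 2)
Add(-17, Mul(w, -33)) = Add(-17, Mul(2, -33)) = Add(-17, -66) = -83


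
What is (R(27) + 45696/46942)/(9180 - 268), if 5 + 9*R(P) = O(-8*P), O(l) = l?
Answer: -711637/268937424 ≈ -0.0026461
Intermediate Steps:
R(P) = -5/9 - 8*P/9 (R(P) = -5/9 + (-8*P)/9 = -5/9 - 8*P/9)
(R(27) + 45696/46942)/(9180 - 268) = ((-5/9 - 8/9*27) + 45696/46942)/(9180 - 268) = ((-5/9 - 24) + 45696*(1/46942))/8912 = (-221/9 + 3264/3353)*(1/8912) = -711637/30177*1/8912 = -711637/268937424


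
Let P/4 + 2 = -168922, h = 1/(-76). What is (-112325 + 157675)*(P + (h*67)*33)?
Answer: -1164477051225/38 ≈ -3.0644e+10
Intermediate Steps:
h = -1/76 ≈ -0.013158
P = -675696 (P = -8 + 4*(-168922) = -8 - 675688 = -675696)
(-112325 + 157675)*(P + (h*67)*33) = (-112325 + 157675)*(-675696 - 1/76*67*33) = 45350*(-675696 - 67/76*33) = 45350*(-675696 - 2211/76) = 45350*(-51355107/76) = -1164477051225/38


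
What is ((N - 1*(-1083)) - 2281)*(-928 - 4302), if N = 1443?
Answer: -1281350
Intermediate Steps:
((N - 1*(-1083)) - 2281)*(-928 - 4302) = ((1443 - 1*(-1083)) - 2281)*(-928 - 4302) = ((1443 + 1083) - 2281)*(-5230) = (2526 - 2281)*(-5230) = 245*(-5230) = -1281350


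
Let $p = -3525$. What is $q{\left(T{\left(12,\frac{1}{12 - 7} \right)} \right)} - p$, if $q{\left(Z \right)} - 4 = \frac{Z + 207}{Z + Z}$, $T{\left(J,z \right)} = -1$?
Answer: $3426$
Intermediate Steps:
$q{\left(Z \right)} = 4 + \frac{207 + Z}{2 Z}$ ($q{\left(Z \right)} = 4 + \frac{Z + 207}{Z + Z} = 4 + \frac{207 + Z}{2 Z}$)
$q{\left(T{\left(12,\frac{1}{12 - 7} \right)} \right)} - p = \frac{9 \left(23 - 1\right)}{2 \left(-1\right)} - -3525 = \frac{9}{2} \left(-1\right) 22 + 3525 = -99 + 3525 = 3426$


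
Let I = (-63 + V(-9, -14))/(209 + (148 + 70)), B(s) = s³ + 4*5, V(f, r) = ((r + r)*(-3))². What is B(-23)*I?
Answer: -12134853/61 ≈ -1.9893e+5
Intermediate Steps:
V(f, r) = 36*r² (V(f, r) = ((2*r)*(-3))² = (-6*r)² = 36*r²)
B(s) = 20 + s³ (B(s) = s³ + 20 = 20 + s³)
I = 999/61 (I = (-63 + 36*(-14)²)/(209 + (148 + 70)) = (-63 + 36*196)/(209 + 218) = (-63 + 7056)/427 = 6993*(1/427) = 999/61 ≈ 16.377)
B(-23)*I = (20 + (-23)³)*(999/61) = (20 - 12167)*(999/61) = -12147*999/61 = -12134853/61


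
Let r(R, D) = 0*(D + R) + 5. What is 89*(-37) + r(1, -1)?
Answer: -3288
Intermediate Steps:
r(R, D) = 5 (r(R, D) = 0 + 5 = 5)
89*(-37) + r(1, -1) = 89*(-37) + 5 = -3293 + 5 = -3288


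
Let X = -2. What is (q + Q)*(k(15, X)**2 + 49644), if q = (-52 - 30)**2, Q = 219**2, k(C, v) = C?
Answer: 2727086265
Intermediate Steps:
Q = 47961
q = 6724 (q = (-82)**2 = 6724)
(q + Q)*(k(15, X)**2 + 49644) = (6724 + 47961)*(15**2 + 49644) = 54685*(225 + 49644) = 54685*49869 = 2727086265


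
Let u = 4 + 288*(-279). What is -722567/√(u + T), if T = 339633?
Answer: -722567*√259285/259285 ≈ -1419.0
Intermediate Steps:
u = -80348 (u = 4 - 80352 = -80348)
-722567/√(u + T) = -722567/√(-80348 + 339633) = -722567*√259285/259285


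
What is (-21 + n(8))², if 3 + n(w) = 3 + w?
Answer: 169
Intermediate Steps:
n(w) = w (n(w) = -3 + (3 + w) = w)
(-21 + n(8))² = (-21 + 8)² = (-13)² = 169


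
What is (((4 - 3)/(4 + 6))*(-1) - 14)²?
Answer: 19881/100 ≈ 198.81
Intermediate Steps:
(((4 - 3)/(4 + 6))*(-1) - 14)² = ((1/10)*(-1) - 14)² = ((1*(⅒))*(-1) - 14)² = ((⅒)*(-1) - 14)² = (-⅒ - 14)² = (-141/10)² = 19881/100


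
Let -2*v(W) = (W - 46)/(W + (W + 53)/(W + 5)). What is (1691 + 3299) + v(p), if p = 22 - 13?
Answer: 938379/188 ≈ 4991.4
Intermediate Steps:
p = 9
v(W) = -(-46 + W)/(2*(W + (53 + W)/(5 + W))) (v(W) = -(W - 46)/(2*(W + (W + 53)/(W + 5))) = -(-46 + W)/(2*(W + (53 + W)/(5 + W))))
(1691 + 3299) + v(p) = (1691 + 3299) + (230 - 1*9² + 41*9)/(2*(53 + 9² + 6*9)) = 4990 + (230 - 1*81 + 369)/(2*(53 + 81 + 54)) = 4990 + (½)*(230 - 81 + 369)/188 = 4990 + (½)*(1/188)*518 = 4990 + 259/188 = 938379/188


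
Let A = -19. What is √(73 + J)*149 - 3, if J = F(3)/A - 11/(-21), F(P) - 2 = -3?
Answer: -3 + 149*√11713443/399 ≈ 1275.1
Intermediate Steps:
F(P) = -1 (F(P) = 2 - 3 = -1)
J = 230/399 (J = -1/(-19) - 11/(-21) = -1*(-1/19) - 11*(-1/21) = 1/19 + 11/21 = 230/399 ≈ 0.57644)
√(73 + J)*149 - 3 = √(73 + 230/399)*149 - 3 = √(29357/399)*149 - 3 = (√11713443/399)*149 - 3 = 149*√11713443/399 - 3 = -3 + 149*√11713443/399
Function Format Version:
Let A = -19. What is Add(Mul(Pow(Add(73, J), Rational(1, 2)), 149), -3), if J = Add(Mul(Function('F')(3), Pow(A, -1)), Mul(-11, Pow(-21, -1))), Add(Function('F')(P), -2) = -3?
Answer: Add(-3, Mul(Rational(149, 399), Pow(11713443, Rational(1, 2)))) ≈ 1275.1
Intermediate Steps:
Function('F')(P) = -1 (Function('F')(P) = Add(2, -3) = -1)
J = Rational(230, 399) (J = Add(Mul(-1, Pow(-19, -1)), Mul(-11, Pow(-21, -1))) = Add(Mul(-1, Rational(-1, 19)), Mul(-11, Rational(-1, 21))) = Add(Rational(1, 19), Rational(11, 21)) = Rational(230, 399) ≈ 0.57644)
Add(Mul(Pow(Add(73, J), Rational(1, 2)), 149), -3) = Add(Mul(Pow(Add(73, Rational(230, 399)), Rational(1, 2)), 149), -3) = Add(Mul(Pow(Rational(29357, 399), Rational(1, 2)), 149), -3) = Add(Mul(Mul(Rational(1, 399), Pow(11713443, Rational(1, 2))), 149), -3) = Add(Mul(Rational(149, 399), Pow(11713443, Rational(1, 2))), -3) = Add(-3, Mul(Rational(149, 399), Pow(11713443, Rational(1, 2))))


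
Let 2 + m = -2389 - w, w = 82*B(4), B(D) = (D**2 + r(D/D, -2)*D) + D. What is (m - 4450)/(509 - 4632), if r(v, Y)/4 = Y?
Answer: 5857/4123 ≈ 1.4206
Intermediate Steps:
r(v, Y) = 4*Y
B(D) = D**2 - 7*D (B(D) = (D**2 + (4*(-2))*D) + D = (D**2 - 8*D) + D = D**2 - 7*D)
w = -984 (w = 82*(4*(-7 + 4)) = 82*(4*(-3)) = 82*(-12) = -984)
m = -1407 (m = -2 + (-2389 - 1*(-984)) = -2 + (-2389 + 984) = -2 - 1405 = -1407)
(m - 4450)/(509 - 4632) = (-1407 - 4450)/(509 - 4632) = -5857/(-4123) = -5857*(-1/4123) = 5857/4123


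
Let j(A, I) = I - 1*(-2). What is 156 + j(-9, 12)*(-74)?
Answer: -880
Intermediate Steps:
j(A, I) = 2 + I (j(A, I) = I + 2 = 2 + I)
156 + j(-9, 12)*(-74) = 156 + (2 + 12)*(-74) = 156 + 14*(-74) = 156 - 1036 = -880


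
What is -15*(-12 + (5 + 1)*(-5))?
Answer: 630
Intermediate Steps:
-15*(-12 + (5 + 1)*(-5)) = -15*(-12 + 6*(-5)) = -15*(-12 - 30) = -15*(-42) = 630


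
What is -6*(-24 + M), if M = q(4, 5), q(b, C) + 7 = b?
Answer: 162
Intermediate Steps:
q(b, C) = -7 + b
M = -3 (M = -7 + 4 = -3)
-6*(-24 + M) = -6*(-24 - 3) = -6*(-27) = 162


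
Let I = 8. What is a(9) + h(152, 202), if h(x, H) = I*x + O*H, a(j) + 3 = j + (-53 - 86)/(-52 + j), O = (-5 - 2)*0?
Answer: 52685/43 ≈ 1225.2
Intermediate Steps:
O = 0 (O = -7*0 = 0)
a(j) = -3 + j - 139/(-52 + j) (a(j) = -3 + (j + (-53 - 86)/(-52 + j)) = -3 + (j - 139/(-52 + j)) = -3 + j - 139/(-52 + j))
h(x, H) = 8*x (h(x, H) = 8*x + 0*H = 8*x + 0 = 8*x)
a(9) + h(152, 202) = (17 + 9² - 55*9)/(-52 + 9) + 8*152 = (17 + 81 - 495)/(-43) + 1216 = -1/43*(-397) + 1216 = 397/43 + 1216 = 52685/43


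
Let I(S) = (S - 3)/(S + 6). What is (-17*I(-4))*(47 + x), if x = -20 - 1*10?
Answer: 2023/2 ≈ 1011.5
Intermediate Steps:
I(S) = (-3 + S)/(6 + S)
x = -30 (x = -20 - 10 = -30)
(-17*I(-4))*(47 + x) = (-17*(-3 - 4)/(6 - 4))*(47 - 30) = -17*(-7)/2*17 = -17*(-7/2)*17 = (119/2)*17 = 2023/2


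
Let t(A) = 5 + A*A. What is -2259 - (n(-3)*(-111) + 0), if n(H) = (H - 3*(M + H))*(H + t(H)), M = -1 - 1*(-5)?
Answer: -9585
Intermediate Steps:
t(A) = 5 + A**2
M = 4 (M = -1 + 5 = 4)
n(H) = (-12 - 2*H)*(5 + H + H**2) (n(H) = (H - 3*(4 + H))*(H + (5 + H**2)) = (H + (-12 - 3*H))*(5 + H + H**2) = (-12 - 2*H)*(5 + H + H**2))
-2259 - (n(-3)*(-111) + 0) = -2259 - ((-60 - 22*(-3) - 14*(-3)**2 - 2*(-3)**3)*(-111) + 0) = -2259 - ((-60 + 66 - 14*9 - 2*(-27))*(-111) + 0) = -2259 - ((-60 + 66 - 126 + 54)*(-111) + 0) = -2259 - (-66*(-111) + 0) = -2259 - (7326 + 0) = -2259 - 1*7326 = -2259 - 7326 = -9585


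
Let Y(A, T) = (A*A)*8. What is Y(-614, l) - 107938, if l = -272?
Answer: 2908030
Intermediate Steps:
Y(A, T) = 8*A² (Y(A, T) = A²*8 = 8*A²)
Y(-614, l) - 107938 = 8*(-614)² - 107938 = 8*376996 - 107938 = 3015968 - 107938 = 2908030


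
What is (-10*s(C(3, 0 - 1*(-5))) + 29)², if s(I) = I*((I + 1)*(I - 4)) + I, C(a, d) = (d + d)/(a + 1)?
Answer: 292681/16 ≈ 18293.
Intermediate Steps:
C(a, d) = 2*d/(1 + a) (C(a, d) = (2*d)/(1 + a) = 2*d/(1 + a))
s(I) = I + I*(1 + I)*(-4 + I) (s(I) = I*((1 + I)*(-4 + I)) + I = I*(1 + I)*(-4 + I) + I = I + I*(1 + I)*(-4 + I))
(-10*s(C(3, 0 - 1*(-5))) + 29)² = (-10*2*(0 - 1*(-5))/(1 + 3)*(-3 + (2*(0 - 1*(-5))/(1 + 3))² - 6*(0 - 1*(-5))/(1 + 3)) + 29)² = (-10*2*(0 + 5)/4*(-3 + (2*(0 + 5)/4)² - 6*(0 + 5)/4) + 29)² = (-10*2*5*(¼)*(-3 + (2*5*(¼))² - 6*5/4) + 29)² = (-25*(-3 + (5/2)² - 3*5/2) + 29)² = (-25*(-3 + 25/4 - 15/2) + 29)² = (-25*(-17)/4 + 29)² = (-10*(-85/8) + 29)² = (425/4 + 29)² = (541/4)² = 292681/16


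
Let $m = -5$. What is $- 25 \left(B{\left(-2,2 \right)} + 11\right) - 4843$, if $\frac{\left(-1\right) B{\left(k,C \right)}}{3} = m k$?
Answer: $-4368$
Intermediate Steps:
$B{\left(k,C \right)} = 15 k$ ($B{\left(k,C \right)} = - 3 \left(- 5 k\right) = 15 k$)
$- 25 \left(B{\left(-2,2 \right)} + 11\right) - 4843 = - 25 \left(15 \left(-2\right) + 11\right) - 4843 = - 25 \left(-30 + 11\right) - 4843 = \left(-25\right) \left(-19\right) - 4843 = 475 - 4843 = -4368$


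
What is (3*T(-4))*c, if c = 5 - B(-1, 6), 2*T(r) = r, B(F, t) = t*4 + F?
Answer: 108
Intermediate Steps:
B(F, t) = F + 4*t (B(F, t) = 4*t + F = F + 4*t)
T(r) = r/2
c = -18 (c = 5 - (-1 + 4*6) = 5 - (-1 + 24) = 5 - 1*23 = 5 - 23 = -18)
(3*T(-4))*c = (3*((½)*(-4)))*(-18) = (3*(-2))*(-18) = -6*(-18) = 108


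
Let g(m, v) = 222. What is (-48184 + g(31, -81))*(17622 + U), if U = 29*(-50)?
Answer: -775641464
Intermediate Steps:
U = -1450
(-48184 + g(31, -81))*(17622 + U) = (-48184 + 222)*(17622 - 1450) = -47962*16172 = -775641464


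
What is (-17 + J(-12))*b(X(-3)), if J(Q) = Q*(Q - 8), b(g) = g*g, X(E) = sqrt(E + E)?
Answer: -1338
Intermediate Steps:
X(E) = sqrt(2)*sqrt(E) (X(E) = sqrt(2*E) = sqrt(2)*sqrt(E))
b(g) = g**2
J(Q) = Q*(-8 + Q)
(-17 + J(-12))*b(X(-3)) = (-17 - 12*(-8 - 12))*(sqrt(2)*sqrt(-3))**2 = (-17 - 12*(-20))*(sqrt(2)*(I*sqrt(3)))**2 = (-17 + 240)*(I*sqrt(6))**2 = 223*(-6) = -1338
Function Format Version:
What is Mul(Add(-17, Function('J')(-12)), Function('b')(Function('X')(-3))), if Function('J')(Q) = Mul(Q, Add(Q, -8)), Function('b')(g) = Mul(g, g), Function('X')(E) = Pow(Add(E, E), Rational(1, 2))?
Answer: -1338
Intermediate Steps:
Function('X')(E) = Mul(Pow(2, Rational(1, 2)), Pow(E, Rational(1, 2))) (Function('X')(E) = Pow(Mul(2, E), Rational(1, 2)) = Mul(Pow(2, Rational(1, 2)), Pow(E, Rational(1, 2))))
Function('b')(g) = Pow(g, 2)
Function('J')(Q) = Mul(Q, Add(-8, Q))
Mul(Add(-17, Function('J')(-12)), Function('b')(Function('X')(-3))) = Mul(Add(-17, Mul(-12, Add(-8, -12))), Pow(Mul(Pow(2, Rational(1, 2)), Pow(-3, Rational(1, 2))), 2)) = Mul(Add(-17, Mul(-12, -20)), Pow(Mul(Pow(2, Rational(1, 2)), Mul(I, Pow(3, Rational(1, 2)))), 2)) = Mul(Add(-17, 240), Pow(Mul(I, Pow(6, Rational(1, 2))), 2)) = Mul(223, -6) = -1338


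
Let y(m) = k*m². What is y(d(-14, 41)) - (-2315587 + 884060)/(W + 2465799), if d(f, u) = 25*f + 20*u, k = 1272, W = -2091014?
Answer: 105308889699527/374785 ≈ 2.8098e+8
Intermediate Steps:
d(f, u) = 20*u + 25*f
y(m) = 1272*m²
y(d(-14, 41)) - (-2315587 + 884060)/(W + 2465799) = 1272*(20*41 + 25*(-14))² - (-2315587 + 884060)/(-2091014 + 2465799) = 1272*(820 - 350)² - (-1431527)/374785 = 1272*470² - (-1431527)/374785 = 1272*220900 - 1*(-1431527/374785) = 280984800 + 1431527/374785 = 105308889699527/374785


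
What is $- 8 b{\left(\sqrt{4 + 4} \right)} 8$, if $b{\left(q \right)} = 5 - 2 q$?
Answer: $-320 + 256 \sqrt{2} \approx 42.039$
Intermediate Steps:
$- 8 b{\left(\sqrt{4 + 4} \right)} 8 = - 8 \left(5 - 2 \sqrt{4 + 4}\right) 8 = - 8 \left(5 - 2 \sqrt{8}\right) 8 = - 8 \left(5 - 2 \cdot 2 \sqrt{2}\right) 8 = - 8 \left(5 - 4 \sqrt{2}\right) 8 = \left(-40 + 32 \sqrt{2}\right) 8 = -320 + 256 \sqrt{2}$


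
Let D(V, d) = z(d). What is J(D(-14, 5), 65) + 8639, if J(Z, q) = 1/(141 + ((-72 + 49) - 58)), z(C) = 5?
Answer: 518341/60 ≈ 8639.0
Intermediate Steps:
D(V, d) = 5
J(Z, q) = 1/60 (J(Z, q) = 1/(141 + (-23 - 58)) = 1/(141 - 81) = 1/60)
J(D(-14, 5), 65) + 8639 = 1/60 + 8639 = 518341/60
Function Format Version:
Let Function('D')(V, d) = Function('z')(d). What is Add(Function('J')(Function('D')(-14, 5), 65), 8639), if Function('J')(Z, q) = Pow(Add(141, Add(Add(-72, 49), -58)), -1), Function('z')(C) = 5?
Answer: Rational(518341, 60) ≈ 8639.0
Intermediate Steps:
Function('D')(V, d) = 5
Function('J')(Z, q) = Rational(1, 60) (Function('J')(Z, q) = Pow(Add(141, Add(-23, -58)), -1) = Pow(Add(141, -81), -1) = Pow(60, -1) = Rational(1, 60))
Add(Function('J')(Function('D')(-14, 5), 65), 8639) = Add(Rational(1, 60), 8639) = Rational(518341, 60)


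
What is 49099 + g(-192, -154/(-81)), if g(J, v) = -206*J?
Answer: 88651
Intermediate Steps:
49099 + g(-192, -154/(-81)) = 49099 - 206*(-192) = 49099 + 39552 = 88651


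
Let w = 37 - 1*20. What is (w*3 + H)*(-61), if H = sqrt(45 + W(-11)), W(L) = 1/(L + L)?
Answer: -3111 - 61*sqrt(21758)/22 ≈ -3520.0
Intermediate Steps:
w = 17 (w = 37 - 20 = 17)
W(L) = 1/(2*L)
H = sqrt(21758)/22 (H = sqrt(45 + (1/2)/(-11)) = sqrt(45 + (1/2)*(-1/11)) = sqrt(45 - 1/22) = sqrt(989/22) = sqrt(21758)/22 ≈ 6.7048)
(w*3 + H)*(-61) = (17*3 + sqrt(21758)/22)*(-61) = (51 + sqrt(21758)/22)*(-61) = -3111 - 61*sqrt(21758)/22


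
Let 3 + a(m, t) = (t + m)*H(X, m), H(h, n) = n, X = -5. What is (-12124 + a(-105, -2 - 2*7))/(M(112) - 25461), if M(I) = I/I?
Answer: -289/12730 ≈ -0.022702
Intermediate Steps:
M(I) = 1
a(m, t) = -3 + m*(m + t) (a(m, t) = -3 + (t + m)*m = -3 + (m + t)*m = -3 + m*(m + t))
(-12124 + a(-105, -2 - 2*7))/(M(112) - 25461) = (-12124 + (-3 + (-105)² - 105*(-2 - 2*7)))/(1 - 25461) = (-12124 + (-3 + 11025 - 105*(-2 - 14)))/(-25460) = (-12124 + (-3 + 11025 - 105*(-16)))*(-1/25460) = (-12124 + (-3 + 11025 + 1680))*(-1/25460) = (-12124 + 12702)*(-1/25460) = 578*(-1/25460) = -289/12730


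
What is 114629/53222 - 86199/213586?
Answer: 4973866604/2841868523 ≈ 1.7502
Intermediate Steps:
114629/53222 - 86199/213586 = 4973866604/2841868523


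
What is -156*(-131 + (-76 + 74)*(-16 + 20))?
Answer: 21684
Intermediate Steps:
-156*(-131 + (-76 + 74)*(-16 + 20)) = -156*(-131 - 2*4) = -156*(-131 - 8) = -156*(-139) = 21684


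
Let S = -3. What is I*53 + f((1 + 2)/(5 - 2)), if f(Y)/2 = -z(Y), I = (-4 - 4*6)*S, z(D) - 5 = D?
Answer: 4440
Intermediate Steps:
z(D) = 5 + D
I = 84 (I = (-4 - 4*6)*(-3) = (-4 - 24)*(-3) = -28*(-3) = 84)
f(Y) = -10 - 2*Y (f(Y) = 2*(-(5 + Y)) = 2*(-5 - Y) = -10 - 2*Y)
I*53 + f((1 + 2)/(5 - 2)) = 84*53 + (-10 - 2*(1 + 2)/(5 - 2)) = 4452 + (-10 - 6/3) = 4452 + (-10 - 2*1) = 4452 + (-10 - 2) = 4452 - 12 = 4440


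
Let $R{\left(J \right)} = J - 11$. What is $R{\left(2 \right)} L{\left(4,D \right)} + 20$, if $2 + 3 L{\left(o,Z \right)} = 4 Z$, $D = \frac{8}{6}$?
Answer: $10$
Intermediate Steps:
$D = \frac{4}{3}$ ($D = 8 \cdot \frac{1}{6} = \frac{4}{3} \approx 1.3333$)
$L{\left(o,Z \right)} = - \frac{2}{3} + \frac{4 Z}{3}$
$R{\left(J \right)} = -11 + J$
$R{\left(2 \right)} L{\left(4,D \right)} + 20 = \left(-11 + 2\right) \left(- \frac{2}{3} + \frac{4}{3} \cdot \frac{4}{3}\right) + 20 = - 9 \left(- \frac{2}{3} + \frac{16}{9}\right) + 20 = \left(-9\right) \frac{10}{9} + 20 = -10 + 20 = 10$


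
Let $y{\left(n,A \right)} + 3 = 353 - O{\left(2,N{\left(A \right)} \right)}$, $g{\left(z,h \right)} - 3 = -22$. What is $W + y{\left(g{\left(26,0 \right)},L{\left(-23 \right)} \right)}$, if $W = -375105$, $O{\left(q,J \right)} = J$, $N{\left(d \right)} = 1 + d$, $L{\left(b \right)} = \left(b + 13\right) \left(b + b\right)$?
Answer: $-375216$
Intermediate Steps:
$L{\left(b \right)} = 2 b \left(13 + b\right)$ ($L{\left(b \right)} = \left(13 + b\right) 2 b = 2 b \left(13 + b\right)$)
$g{\left(z,h \right)} = -19$ ($g{\left(z,h \right)} = 3 - 22 = -19$)
$y{\left(n,A \right)} = 349 - A$ ($y{\left(n,A \right)} = -3 - \left(-352 + A\right) = 349 - A$)
$W + y{\left(g{\left(26,0 \right)},L{\left(-23 \right)} \right)} = -375105 + \left(349 - 2 \left(-23\right) \left(13 - 23\right)\right) = -375105 + \left(349 - 2 \left(-23\right) \left(-10\right)\right) = -375105 + \left(349 - 460\right) = -375105 - 111 = -375216$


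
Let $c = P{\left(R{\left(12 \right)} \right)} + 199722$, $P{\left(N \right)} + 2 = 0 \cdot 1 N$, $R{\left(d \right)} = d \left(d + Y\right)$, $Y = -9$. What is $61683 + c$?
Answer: $261403$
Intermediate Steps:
$R{\left(d \right)} = d \left(-9 + d\right)$ ($R{\left(d \right)} = d \left(d - 9\right) = d \left(-9 + d\right)$)
$P{\left(N \right)} = -2$ ($P{\left(N \right)} = -2 + 0 \cdot 1 N = -2 + 0 N = -2 + 0 = -2$)
$c = 199720$ ($c = -2 + 199722 = 199720$)
$61683 + c = 61683 + 199720 = 261403$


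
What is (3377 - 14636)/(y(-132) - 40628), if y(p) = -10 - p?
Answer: 3753/13502 ≈ 0.27796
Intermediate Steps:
(3377 - 14636)/(y(-132) - 40628) = (3377 - 14636)/((-10 - 1*(-132)) - 40628) = -11259/((-10 + 132) - 40628) = -11259/(122 - 40628) = -11259/(-40506) = -11259*(-1/40506) = 3753/13502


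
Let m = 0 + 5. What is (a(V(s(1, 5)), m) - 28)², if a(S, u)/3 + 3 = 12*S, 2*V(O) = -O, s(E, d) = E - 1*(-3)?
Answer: 11881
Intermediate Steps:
s(E, d) = 3 + E (s(E, d) = E + 3 = 3 + E)
m = 5
V(O) = -O/2 (V(O) = (-O)/2 = -O/2)
a(S, u) = -9 + 36*S (a(S, u) = -9 + 3*(12*S) = -9 + 36*S)
(a(V(s(1, 5)), m) - 28)² = ((-9 + 36*(-(3 + 1)/2)) - 28)² = ((-9 + 36*(-½*4)) - 28)² = ((-9 + 36*(-2)) - 28)² = ((-9 - 72) - 28)² = (-81 - 28)² = (-109)² = 11881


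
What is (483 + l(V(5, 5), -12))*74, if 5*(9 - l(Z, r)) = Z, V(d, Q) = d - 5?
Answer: 36408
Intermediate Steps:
V(d, Q) = -5 + d
l(Z, r) = 9 - Z/5
(483 + l(V(5, 5), -12))*74 = (483 + (9 - (-5 + 5)/5))*74 = (483 + (9 - ⅕*0))*74 = (483 + (9 + 0))*74 = (483 + 9)*74 = 492*74 = 36408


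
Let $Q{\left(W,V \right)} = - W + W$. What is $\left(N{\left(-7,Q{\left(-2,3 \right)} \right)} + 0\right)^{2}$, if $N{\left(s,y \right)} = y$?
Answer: $0$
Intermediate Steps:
$Q{\left(W,V \right)} = 0$
$\left(N{\left(-7,Q{\left(-2,3 \right)} \right)} + 0\right)^{2} = \left(0 + 0\right)^{2} = 0^{2} = 0$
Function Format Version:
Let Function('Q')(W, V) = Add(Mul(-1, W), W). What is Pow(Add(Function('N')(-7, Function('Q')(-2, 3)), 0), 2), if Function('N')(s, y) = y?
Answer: 0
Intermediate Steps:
Function('Q')(W, V) = 0
Pow(Add(Function('N')(-7, Function('Q')(-2, 3)), 0), 2) = Pow(Add(0, 0), 2) = Pow(0, 2) = 0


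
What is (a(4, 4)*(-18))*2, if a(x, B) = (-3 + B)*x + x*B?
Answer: -720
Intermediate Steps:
a(x, B) = B*x + x*(-3 + B) (a(x, B) = x*(-3 + B) + B*x = B*x + x*(-3 + B))
(a(4, 4)*(-18))*2 = ((4*(-3 + 2*4))*(-18))*2 = ((4*(-3 + 8))*(-18))*2 = ((4*5)*(-18))*2 = (20*(-18))*2 = -360*2 = -720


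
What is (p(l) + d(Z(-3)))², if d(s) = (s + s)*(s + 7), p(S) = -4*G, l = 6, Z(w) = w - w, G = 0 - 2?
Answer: 64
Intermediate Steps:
G = -2
Z(w) = 0
p(S) = 8 (p(S) = -4*(-2) = 8)
d(s) = 2*s*(7 + s) (d(s) = (2*s)*(7 + s) = 2*s*(7 + s))
(p(l) + d(Z(-3)))² = (8 + 2*0*(7 + 0))² = (8 + 2*0*7)² = (8 + 0)² = 8² = 64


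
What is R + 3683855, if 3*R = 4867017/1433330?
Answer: 5280181509489/1433330 ≈ 3.6839e+6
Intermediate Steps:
R = 1622339/1433330 (R = (4867017/1433330)/3 = (4867017*(1/1433330))/3 = (⅓)*(4867017/1433330) = 1622339/1433330 ≈ 1.1319)
R + 3683855 = 1622339/1433330 + 3683855 = 5280181509489/1433330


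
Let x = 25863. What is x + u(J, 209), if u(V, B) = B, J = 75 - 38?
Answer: 26072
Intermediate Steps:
J = 37
x + u(J, 209) = 25863 + 209 = 26072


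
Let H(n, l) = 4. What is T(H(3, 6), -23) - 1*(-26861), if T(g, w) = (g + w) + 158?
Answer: 27000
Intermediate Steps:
T(g, w) = 158 + g + w
T(H(3, 6), -23) - 1*(-26861) = (158 + 4 - 23) - 1*(-26861) = 139 + 26861 = 27000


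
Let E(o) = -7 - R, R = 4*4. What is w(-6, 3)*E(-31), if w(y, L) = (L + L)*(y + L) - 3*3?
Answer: 621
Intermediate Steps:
R = 16
E(o) = -23 (E(o) = -7 - 1*16 = -7 - 16 = -23)
w(y, L) = -9 + 2*L*(L + y) (w(y, L) = (2*L)*(L + y) - 9 = 2*L*(L + y) - 9 = -9 + 2*L*(L + y))
w(-6, 3)*E(-31) = (-9 + 2*3² + 2*3*(-6))*(-23) = (-9 + 2*9 - 36)*(-23) = (-9 + 18 - 36)*(-23) = -27*(-23) = 621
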